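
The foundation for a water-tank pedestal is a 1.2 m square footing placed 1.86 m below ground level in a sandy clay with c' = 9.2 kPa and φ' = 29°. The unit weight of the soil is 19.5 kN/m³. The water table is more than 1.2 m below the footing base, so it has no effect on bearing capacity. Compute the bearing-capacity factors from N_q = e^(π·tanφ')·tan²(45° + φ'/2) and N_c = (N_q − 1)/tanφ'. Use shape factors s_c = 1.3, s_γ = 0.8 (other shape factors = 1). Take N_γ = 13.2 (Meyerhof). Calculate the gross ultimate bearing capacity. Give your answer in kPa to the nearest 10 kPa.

tan29° = 0.5543, so N_q = e^(π×0.5543)·tan²(59.5°) = 5.705 × 2.882 = 16.44.
N_c = (16.44 − 1)/tan29° = 27.86.
Overburden at base level: q = 19.5 × 1.86 = 36.27 kPa.
Cohesion term c·N_c·s_c = 9.2 × 27.86 × 1.3 = 333.21 kPa; surcharge term q·N_q = 36.27 × 16.443 = 596.4 kPa; self-weight term 0.5·γ·B·N_γ·s_γ = 0.5 × 19.5 × 1.2 × 13.2 × 0.8 = 123.55 kPa.
q_ult = 333.21 + 596.4 + 123.55 = 1053.2 kPa.

q_ult ≈ 1050 kPa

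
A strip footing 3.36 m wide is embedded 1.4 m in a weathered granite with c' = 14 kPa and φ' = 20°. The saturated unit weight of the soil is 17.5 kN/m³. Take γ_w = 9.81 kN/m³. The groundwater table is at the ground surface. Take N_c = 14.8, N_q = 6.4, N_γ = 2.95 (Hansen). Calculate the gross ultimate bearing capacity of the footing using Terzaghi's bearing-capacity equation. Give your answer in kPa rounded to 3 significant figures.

q_ult ≈ 314 kPa

With the water table at the surface the whole profile is submerged: γ' = 17.5 − 9.81 = 7.69 kN/m³, so q = γ'·D_f = 10.766 kPa; the same γ' applies in the ½γBN_γ term.
q_ult = c·N_c + q·N_q + 0.5·γ·B·N_γ
     = 14 × 14.8 + 10.766 × 6.4 + 0.5 × 7.69 × 3.36 × 2.95
     = 207.2 + 68.902 + 38.112 = 314.21 kPa.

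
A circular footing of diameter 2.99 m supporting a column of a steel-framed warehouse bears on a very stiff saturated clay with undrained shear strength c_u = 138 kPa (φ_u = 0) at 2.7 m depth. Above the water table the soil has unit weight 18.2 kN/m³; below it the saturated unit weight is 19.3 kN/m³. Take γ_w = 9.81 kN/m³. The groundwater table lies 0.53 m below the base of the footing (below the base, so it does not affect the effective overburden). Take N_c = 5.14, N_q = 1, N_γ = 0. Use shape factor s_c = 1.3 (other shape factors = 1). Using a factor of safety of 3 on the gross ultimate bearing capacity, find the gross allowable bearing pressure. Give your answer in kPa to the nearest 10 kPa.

q = γ·D_f = 18.2 × 2.7 = 49.14 kPa.
c·N_c·s_c = 138 × 5.14 × 1.3 = 922.12 kPa
q·N_q = 49.14 × 1 = 49.14 kPa
q_ult = 922.12 + 49.14 = 971.26 kPa.
q_all = 971.26 / 3 = 323.75 kPa.

q_all ≈ 320 kPa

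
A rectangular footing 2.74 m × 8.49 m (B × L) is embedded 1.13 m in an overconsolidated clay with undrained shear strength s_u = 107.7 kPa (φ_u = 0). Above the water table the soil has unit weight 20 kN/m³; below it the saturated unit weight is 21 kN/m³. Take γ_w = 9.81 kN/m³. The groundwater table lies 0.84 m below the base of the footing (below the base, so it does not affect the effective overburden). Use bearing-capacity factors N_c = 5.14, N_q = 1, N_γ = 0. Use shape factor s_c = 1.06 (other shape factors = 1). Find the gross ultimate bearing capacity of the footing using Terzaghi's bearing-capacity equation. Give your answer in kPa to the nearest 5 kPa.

q = γ·D_f = 20 × 1.13 = 22.6 kPa.
c·N_c·s_c = 107.7 × 5.14 × 1.06 = 586.79 kPa
q·N_q = 22.6 × 1 = 22.6 kPa
q_ult = 586.79 + 22.6 = 609.39 kPa.

q_ult ≈ 610 kPa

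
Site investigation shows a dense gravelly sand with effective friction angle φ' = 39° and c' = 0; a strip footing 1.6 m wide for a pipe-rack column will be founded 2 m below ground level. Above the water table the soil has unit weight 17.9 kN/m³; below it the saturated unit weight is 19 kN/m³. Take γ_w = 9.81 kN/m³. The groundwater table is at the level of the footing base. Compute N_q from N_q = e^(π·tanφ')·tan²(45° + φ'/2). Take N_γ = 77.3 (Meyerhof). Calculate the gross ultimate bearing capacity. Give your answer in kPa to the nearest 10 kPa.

tan39° = 0.8098, so N_q = e^(π×0.8098)·tan²(64.5°) = 12.731 × 4.395 = 55.96.
q = γ·D_f = 17.9 × 2 = 35.8 kPa.
For the ½γBN_γ term take γ' = 19 − 9.81 = 9.19 kN/m³ (soil below base is submerged).
q·N_q = 35.8 × 55.957 = 2003.3 kPa
0.5·γ·B·N_γ = 0.5 × 9.19 × 1.6 × 77.3 = 568.31 kPa
q_ult = 2003.3 + 568.31 = 2571.6 kPa.

q_ult ≈ 2570 kPa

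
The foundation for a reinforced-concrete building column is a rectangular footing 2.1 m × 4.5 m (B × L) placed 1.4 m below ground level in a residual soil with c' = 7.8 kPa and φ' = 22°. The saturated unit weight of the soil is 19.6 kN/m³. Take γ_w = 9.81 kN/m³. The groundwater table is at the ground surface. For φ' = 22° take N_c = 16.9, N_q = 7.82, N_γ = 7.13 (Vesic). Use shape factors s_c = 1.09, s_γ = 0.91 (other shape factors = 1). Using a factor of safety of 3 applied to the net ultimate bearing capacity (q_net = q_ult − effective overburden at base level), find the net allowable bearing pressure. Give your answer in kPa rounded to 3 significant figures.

Water table at ground surface, so effective unit weight γ' = 19.6 − 9.81 = 9.79 kN/m³ is used throughout; overburden q = 9.79 × 1.4 = 13.706 kPa; the same γ' applies in the ½γBN_γ term.
Cohesion term c·N_c·s_c = 7.8 × 16.9 × 1.09 = 143.68 kPa; surcharge term q·N_q = 13.706 × 7.82 = 107.18 kPa; self-weight term 0.5·γ·B·N_γ·s_γ = 0.5 × 9.79 × 2.1 × 7.13 × 0.91 = 66.696 kPa.
q_ult = 143.68 + 107.18 + 66.696 = 317.56 kPa.
Net ultimate: q_net = 317.56 − 13.706 = 303.86 kPa.
q_all(net) = 303.86 / 3 = 101.29 kPa.

q_all(net) ≈ 101 kPa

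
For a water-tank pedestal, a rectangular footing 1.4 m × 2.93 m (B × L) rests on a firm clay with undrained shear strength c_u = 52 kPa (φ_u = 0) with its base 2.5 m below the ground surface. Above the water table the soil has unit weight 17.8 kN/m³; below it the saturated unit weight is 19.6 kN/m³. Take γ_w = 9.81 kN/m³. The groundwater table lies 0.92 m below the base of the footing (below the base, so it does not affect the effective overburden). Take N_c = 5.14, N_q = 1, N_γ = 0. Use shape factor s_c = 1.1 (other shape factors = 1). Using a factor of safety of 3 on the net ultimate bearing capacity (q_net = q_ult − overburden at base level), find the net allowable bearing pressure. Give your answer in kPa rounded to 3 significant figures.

q_all(net) ≈ 98 kPa

q = γ·D_f = 17.8 × 2.5 = 44.5 kPa.
c·N_c·s_c = 52 × 5.14 × 1.1 = 294.01 kPa
q·N_q = 44.5 × 1 = 44.5 kPa
q_ult = 294.01 + 44.5 = 338.51 kPa.
q_net = 338.51 − 44.5 = 294.01 kPa.
q_all(net) = 294.01 / 3 = 98.003 kPa.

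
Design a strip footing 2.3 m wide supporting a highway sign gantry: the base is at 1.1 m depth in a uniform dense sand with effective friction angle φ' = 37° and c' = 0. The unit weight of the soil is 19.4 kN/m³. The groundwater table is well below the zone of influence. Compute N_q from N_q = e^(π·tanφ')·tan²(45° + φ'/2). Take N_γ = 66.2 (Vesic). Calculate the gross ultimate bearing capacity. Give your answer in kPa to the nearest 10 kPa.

q_ult ≈ 2390 kPa

tan37° = 0.7536, so N_q = e^(π×0.7536)·tan²(63.5°) = 10.669 × 4.023 = 42.92.
q = γ·D_f = 19.4 × 1.1 = 21.34 kPa.
q·N_q = 21.34 × 42.92 = 915.91 kPa
0.5·γ·B·N_γ = 0.5 × 19.4 × 2.3 × 66.2 = 1476.9 kPa
q_ult = 915.91 + 1476.9 = 2392.8 kPa.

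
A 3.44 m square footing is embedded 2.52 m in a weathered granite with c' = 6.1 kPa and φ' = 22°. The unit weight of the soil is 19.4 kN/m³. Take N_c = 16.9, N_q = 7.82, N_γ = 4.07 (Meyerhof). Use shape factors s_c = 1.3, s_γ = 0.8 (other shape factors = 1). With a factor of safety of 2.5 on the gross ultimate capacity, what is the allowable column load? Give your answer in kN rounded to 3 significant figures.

P_all ≈ 2960 kN

Effective surcharge at the founding depth q = γ·D_f = 19.4 × 2.52 = 48.888 kPa.
q_ult = c·N_c·s_c + q·N_q + 0.5·γ·B·N_γ·s_γ
     = 6.1 × 16.9 × 1.3 + 48.888 × 7.82 + 0.5 × 19.4 × 3.44 × 4.07 × 0.8
     = 134.02 + 382.3 + 108.65 = 624.97 kPa.
Gross allowable pressure q_all = 624.97 / 2.5 = 249.99 kPa.
Footing area = 11.8336 m², so allowable column load = 249.99 × 11.8336 = 2958.2 kN.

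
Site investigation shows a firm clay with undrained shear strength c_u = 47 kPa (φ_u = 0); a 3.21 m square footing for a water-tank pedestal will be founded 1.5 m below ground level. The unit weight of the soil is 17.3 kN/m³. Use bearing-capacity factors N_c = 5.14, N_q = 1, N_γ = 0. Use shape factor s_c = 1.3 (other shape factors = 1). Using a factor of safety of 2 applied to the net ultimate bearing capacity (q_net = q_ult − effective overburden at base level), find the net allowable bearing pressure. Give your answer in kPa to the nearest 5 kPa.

q_all(net) ≈ 155 kPa

q = γ·D_f = 17.3 × 1.5 = 25.95 kPa.
c·N_c·s_c = 47 × 5.14 × 1.3 = 314.05 kPa
q·N_q = 25.95 × 1 = 25.95 kPa
q_ult = 314.05 + 25.95 = 340 kPa.
Net ultimate: q_net = 340 − 25.95 = 314.05 kPa.
q_all(net) = 314.05 / 2 = 157.03 kPa.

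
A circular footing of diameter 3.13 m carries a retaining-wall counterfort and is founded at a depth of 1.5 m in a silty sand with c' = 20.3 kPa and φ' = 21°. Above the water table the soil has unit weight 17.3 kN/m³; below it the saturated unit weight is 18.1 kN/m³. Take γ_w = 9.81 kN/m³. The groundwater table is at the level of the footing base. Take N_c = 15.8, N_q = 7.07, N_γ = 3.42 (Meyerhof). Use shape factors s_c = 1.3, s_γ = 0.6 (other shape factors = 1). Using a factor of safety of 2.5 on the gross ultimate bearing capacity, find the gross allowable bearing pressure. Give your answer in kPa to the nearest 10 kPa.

Effective surcharge at the founding depth q = γ·D_f = 17.3 × 1.5 = 25.95 kPa.
The water table coincides with the base, so in the self-weight term γ → γ' = 8.29 kN/m³.
q_ult = c·N_c·s_c + q·N_q + 0.5·γ·B·N_γ·s_γ
     = 20.3 × 15.8 × 1.3 + 25.95 × 7.07 + 0.5 × 8.29 × 3.13 × 3.42 × 0.6
     = 416.96 + 183.47 + 26.622 = 627.05 kPa.
q_all = 627.05 / 2.5 = 250.82 kPa.

q_all ≈ 250 kPa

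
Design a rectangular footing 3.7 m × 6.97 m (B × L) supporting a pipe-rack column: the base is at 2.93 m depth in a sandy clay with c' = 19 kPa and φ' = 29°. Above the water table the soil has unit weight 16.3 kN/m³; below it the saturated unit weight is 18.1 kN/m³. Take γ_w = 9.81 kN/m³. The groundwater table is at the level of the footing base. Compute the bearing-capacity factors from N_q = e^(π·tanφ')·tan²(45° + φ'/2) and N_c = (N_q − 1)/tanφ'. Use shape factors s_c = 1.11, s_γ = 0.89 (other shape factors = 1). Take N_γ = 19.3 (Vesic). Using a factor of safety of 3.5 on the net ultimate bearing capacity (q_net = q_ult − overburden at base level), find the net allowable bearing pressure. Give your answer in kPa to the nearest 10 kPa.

q_all(net) ≈ 450 kPa

N_q = e^(π·tan29°)·tan²(59.5°) = 16.44; N_c = (N_q − 1)/tanφ' = 27.86.
Effective surcharge at the founding depth q = γ·D_f = 16.3 × 2.93 = 47.759 kPa.
The water table coincides with the base, so in the self-weight term γ → γ' = 8.29 kN/m³.
q_ult = c·N_c·s_c + q·N_q + 0.5·γ·B·N_γ·s_γ
     = 19 × 27.86 × 1.11 + 47.759 × 16.443 + 0.5 × 8.29 × 3.7 × 19.3 × 0.89
     = 587.58 + 785.32 + 263.44 = 1636.3 kPa.
q_net = 1636.3 − 47.759 = 1588.6 kPa.
q_all(net) = 1588.6 / 3.5 = 453.88 kPa.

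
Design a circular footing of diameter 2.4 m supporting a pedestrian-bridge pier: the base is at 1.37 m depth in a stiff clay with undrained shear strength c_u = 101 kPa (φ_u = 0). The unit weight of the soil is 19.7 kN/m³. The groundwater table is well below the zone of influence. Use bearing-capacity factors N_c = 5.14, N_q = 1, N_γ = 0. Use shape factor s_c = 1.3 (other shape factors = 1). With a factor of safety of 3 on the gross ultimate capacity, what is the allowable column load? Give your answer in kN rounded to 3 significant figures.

P_all ≈ 1060 kN

Effective surcharge at the founding depth q = γ·D_f = 19.7 × 1.37 = 26.989 kPa.
q_ult = c·N_c·s_c + q·N_q
     = 101 × 5.14 × 1.3 + 26.989 × 1
     = 674.88 + 26.989 = 701.87 kPa.
Gross allowable pressure q_all = 701.87 / 3 = 233.96 kPa.
Footing area = 4.5239 m², so allowable column load = 233.96 × 4.5239 = 1058.4 kN.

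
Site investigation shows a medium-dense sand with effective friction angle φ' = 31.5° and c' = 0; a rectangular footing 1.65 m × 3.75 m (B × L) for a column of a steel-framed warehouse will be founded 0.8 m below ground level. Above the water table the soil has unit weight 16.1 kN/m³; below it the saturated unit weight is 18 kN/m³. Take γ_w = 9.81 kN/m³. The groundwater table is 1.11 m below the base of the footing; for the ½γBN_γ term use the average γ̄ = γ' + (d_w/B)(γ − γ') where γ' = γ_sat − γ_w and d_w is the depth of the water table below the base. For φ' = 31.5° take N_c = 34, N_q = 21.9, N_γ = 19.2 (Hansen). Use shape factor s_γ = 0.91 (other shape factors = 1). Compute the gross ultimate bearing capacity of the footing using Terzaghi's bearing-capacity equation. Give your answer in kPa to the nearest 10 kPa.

Effective surcharge at the founding depth q = γ·D_f = 16.1 × 0.8 = 12.88 kPa.
With d_w = 1.11 m < B, γ̄ = 8.19 + (1.11/1.65) × (16.1 − 8.19) = 13.511 kN/m³.
q_ult = q·N_q + 0.5·γ·B·N_γ·s_γ
     = 12.88 × 21.9 + 0.5 × 13.511 × 1.65 × 19.2 × 0.91
     = 282.07 + 194.76 = 476.83 kPa.

q_ult ≈ 480 kPa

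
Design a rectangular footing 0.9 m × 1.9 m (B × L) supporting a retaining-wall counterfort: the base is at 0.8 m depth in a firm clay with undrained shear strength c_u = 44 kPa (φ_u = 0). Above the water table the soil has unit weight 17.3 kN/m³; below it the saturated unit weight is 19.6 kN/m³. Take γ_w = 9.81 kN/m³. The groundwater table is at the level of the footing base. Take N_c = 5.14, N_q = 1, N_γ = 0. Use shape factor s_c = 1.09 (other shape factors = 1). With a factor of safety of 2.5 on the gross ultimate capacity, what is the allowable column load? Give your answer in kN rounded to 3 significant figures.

P_all ≈ 178 kN

Overburden at base level: q = 17.3 × 0.8 = 13.84 kPa.
Cohesion term c·N_c·s_c = 44 × 5.14 × 1.09 = 246.51 kPa; surcharge term q·N_q = 13.84 × 1 = 13.84 kPa.
q_ult = 246.51 + 13.84 = 260.35 kPa.
Gross allowable pressure q_all = 260.35 / 2.5 = 104.14 kPa.
Footing area = 1.71 m², so allowable column load = 104.14 × 1.71 = 178.08 kN.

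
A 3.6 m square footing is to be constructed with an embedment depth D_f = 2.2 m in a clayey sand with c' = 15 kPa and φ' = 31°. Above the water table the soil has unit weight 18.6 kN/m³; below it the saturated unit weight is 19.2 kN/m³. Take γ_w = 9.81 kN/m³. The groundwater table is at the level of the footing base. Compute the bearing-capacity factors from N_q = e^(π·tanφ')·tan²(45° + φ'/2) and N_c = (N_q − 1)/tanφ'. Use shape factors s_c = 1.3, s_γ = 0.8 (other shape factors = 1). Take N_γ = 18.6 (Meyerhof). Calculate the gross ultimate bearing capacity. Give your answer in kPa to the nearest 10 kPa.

tan31° = 0.6009, so N_q = e^(π×0.6009)·tan²(60.5°) = 6.604 × 3.124 = 20.63.
N_c = (20.63 − 1)/tan31° = 32.67.
Overburden at base level: q = 18.6 × 2.2 = 40.92 kPa.
Below the base the soil is submerged, so the ½γBN_γ term uses γ' = 19.2 − 9.81 = 9.39 kN/m³.
Cohesion term c·N_c·s_c = 15 × 32.671 × 1.3 = 637.09 kPa; surcharge term q·N_q = 40.92 × 20.631 = 844.21 kPa; self-weight term 0.5·γ·B·N_γ·s_γ = 0.5 × 9.39 × 3.6 × 18.6 × 0.8 = 251.5 kPa.
q_ult = 637.09 + 844.21 + 251.5 = 1732.8 kPa.

q_ult ≈ 1730 kPa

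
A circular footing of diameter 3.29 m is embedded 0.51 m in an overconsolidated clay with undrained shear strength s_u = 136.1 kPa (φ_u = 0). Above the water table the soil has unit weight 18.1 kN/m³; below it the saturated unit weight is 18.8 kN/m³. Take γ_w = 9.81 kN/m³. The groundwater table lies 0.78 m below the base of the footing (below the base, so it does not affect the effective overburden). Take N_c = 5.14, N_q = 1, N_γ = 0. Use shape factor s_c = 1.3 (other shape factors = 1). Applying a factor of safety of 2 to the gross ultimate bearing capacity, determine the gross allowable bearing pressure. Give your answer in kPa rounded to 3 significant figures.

Overburden at base level: q = 18.1 × 0.51 = 9.231 kPa.
Cohesion term c·N_c·s_c = 136.1 × 5.14 × 1.3 = 909.42 kPa; surcharge term q·N_q = 9.231 × 1 = 9.231 kPa.
q_ult = 909.42 + 9.231 = 918.65 kPa.
q_all = q_ult / FS = 918.65 / 2 = 459.33 kPa.

q_all ≈ 459 kPa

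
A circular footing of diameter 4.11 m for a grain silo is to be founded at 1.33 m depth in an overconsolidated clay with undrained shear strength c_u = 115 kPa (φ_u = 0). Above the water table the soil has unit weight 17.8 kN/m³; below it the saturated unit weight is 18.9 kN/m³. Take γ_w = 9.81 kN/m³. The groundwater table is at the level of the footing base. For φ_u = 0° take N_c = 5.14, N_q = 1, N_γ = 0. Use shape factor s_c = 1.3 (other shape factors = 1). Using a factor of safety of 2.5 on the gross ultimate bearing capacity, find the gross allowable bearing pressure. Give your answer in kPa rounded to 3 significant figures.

q_all ≈ 317 kPa

Overburden at base level: q = 17.8 × 1.33 = 23.674 kPa.
Cohesion term c·N_c·s_c = 115 × 5.14 × 1.3 = 768.43 kPa; surcharge term q·N_q = 23.674 × 1 = 23.674 kPa.
q_ult = 768.43 + 23.674 = 792.1 kPa.
q_all = 792.1 / 2.5 = 316.84 kPa.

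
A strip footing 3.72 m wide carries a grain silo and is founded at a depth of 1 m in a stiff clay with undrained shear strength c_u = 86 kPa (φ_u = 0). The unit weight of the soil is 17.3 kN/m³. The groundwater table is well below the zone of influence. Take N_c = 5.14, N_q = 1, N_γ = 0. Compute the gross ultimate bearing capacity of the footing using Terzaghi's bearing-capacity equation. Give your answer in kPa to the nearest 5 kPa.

q_ult ≈ 460 kPa

q = γ·D_f = 17.3 × 1 = 17.3 kPa.
c·N_c = 86 × 5.14 = 442.04 kPa
q·N_q = 17.3 × 1 = 17.3 kPa
q_ult = 442.04 + 17.3 = 459.34 kPa.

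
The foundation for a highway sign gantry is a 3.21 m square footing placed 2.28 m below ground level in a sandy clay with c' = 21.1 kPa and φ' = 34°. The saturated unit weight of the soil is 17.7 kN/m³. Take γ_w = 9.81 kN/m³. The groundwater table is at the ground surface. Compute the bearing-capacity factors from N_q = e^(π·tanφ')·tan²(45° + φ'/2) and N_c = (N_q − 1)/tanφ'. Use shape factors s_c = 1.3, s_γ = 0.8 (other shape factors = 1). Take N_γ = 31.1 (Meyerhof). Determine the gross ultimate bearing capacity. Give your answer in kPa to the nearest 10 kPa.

q_ult ≈ 2000 kPa

tan34° = 0.6745, so N_q = e^(π×0.6745)·tan²(62°) = 8.323 × 3.537 = 29.44.
N_c = (29.44 − 1)/tan34° = 42.16.
γ' = 17.7 − 9.81 = 7.89 kN/m³ (submerged throughout). q = 7.89 × 2.28 = 17.989 kPa; the same γ' applies in the ½γBN_γ term.
c·N_c·s_c = 21.1 × 42.164 × 1.3 = 1156.6 kPa
q·N_q = 17.989 × 29.44 = 529.6 kPa
0.5·γ·B·N_γ·s_γ = 0.5 × 7.89 × 3.21 × 31.1 × 0.8 = 315.07 kPa
q_ult = 1156.6 + 529.6 + 315.07 = 2001.2 kPa.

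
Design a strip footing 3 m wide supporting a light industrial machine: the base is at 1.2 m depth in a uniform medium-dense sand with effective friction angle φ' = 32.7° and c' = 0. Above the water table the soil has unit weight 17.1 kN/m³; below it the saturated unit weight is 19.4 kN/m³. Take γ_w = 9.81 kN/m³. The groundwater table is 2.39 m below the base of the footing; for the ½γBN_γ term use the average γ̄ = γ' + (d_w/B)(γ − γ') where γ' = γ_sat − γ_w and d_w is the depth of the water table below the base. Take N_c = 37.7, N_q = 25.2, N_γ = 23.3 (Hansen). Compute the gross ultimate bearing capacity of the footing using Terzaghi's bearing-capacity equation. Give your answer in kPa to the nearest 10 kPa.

Overburden at base level: q = 17.1 × 1.2 = 20.52 kPa.
The water table is 2.39 m below the base (< B = 3 m), so the ½γBN_γ term uses γ̄ = γ' + (d_w/B)(γ − γ') = 9.59 + (2.39/3)(17.1 − 9.59) = 15.573 kN/m³.
Surcharge term q·N_q = 20.52 × 25.2 = 517.1 kPa; self-weight term 0.5·γ·B·N_γ = 0.5 × 15.573 × 3 × 23.3 = 544.28 kPa.
q_ult = 517.1 + 544.28 = 1061.4 kPa.

q_ult ≈ 1060 kPa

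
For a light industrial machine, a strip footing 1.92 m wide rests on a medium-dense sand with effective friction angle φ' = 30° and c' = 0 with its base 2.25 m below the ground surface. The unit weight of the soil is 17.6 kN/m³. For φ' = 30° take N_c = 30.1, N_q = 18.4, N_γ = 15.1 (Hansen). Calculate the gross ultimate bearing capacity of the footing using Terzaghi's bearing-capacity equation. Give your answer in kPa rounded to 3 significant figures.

Overburden at base level: q = 17.6 × 2.25 = 39.6 kPa.
Surcharge term q·N_q = 39.6 × 18.4 = 728.64 kPa; self-weight term 0.5·γ·B·N_γ = 0.5 × 17.6 × 1.92 × 15.1 = 255.13 kPa.
q_ult = 728.64 + 255.13 = 983.77 kPa.

q_ult ≈ 984 kPa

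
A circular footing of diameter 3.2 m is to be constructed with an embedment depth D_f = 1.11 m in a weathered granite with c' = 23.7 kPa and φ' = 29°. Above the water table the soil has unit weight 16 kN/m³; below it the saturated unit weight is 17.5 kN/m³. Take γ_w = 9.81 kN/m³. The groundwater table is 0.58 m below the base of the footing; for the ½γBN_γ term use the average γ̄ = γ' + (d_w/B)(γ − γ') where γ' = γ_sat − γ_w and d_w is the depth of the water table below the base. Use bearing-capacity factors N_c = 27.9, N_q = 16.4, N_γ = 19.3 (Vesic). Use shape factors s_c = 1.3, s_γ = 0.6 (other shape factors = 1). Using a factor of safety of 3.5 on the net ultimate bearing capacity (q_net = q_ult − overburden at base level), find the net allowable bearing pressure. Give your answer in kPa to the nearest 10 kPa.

q = γ·D_f = 16 × 1.11 = 17.76 kPa.
γ' = 7.69 kN/m³; averaging over the depth B below the base, γ̄ = γ' + (d_w/B)(γ − γ') = 9.1962 kN/m³.
c·N_c·s_c = 23.7 × 27.9 × 1.3 = 859.6 kPa
q·N_q = 17.76 × 16.4 = 291.26 kPa
0.5·γ·B·N_γ·s_γ = 0.5 × 9.1962 × 3.2 × 19.3 × 0.6 = 170.39 kPa
q_ult = 859.6 + 291.26 + 170.39 = 1321.2 kPa.
q_net = 1321.2 − 17.76 = 1303.5 kPa.
q_all(net) = 1303.5 / 3.5 = 372.43 kPa.

q_all(net) ≈ 370 kPa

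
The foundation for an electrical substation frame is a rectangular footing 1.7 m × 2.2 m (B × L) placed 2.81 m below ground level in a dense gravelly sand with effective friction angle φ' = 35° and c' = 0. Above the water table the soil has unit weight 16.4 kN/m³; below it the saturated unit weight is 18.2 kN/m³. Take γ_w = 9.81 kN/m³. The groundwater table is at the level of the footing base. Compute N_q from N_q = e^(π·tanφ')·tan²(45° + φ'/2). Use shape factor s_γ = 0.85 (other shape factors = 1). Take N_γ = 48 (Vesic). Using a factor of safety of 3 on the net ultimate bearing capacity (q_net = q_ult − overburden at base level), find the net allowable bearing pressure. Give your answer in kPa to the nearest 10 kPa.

N_q = e^(π·tan35°)·tan²(62.5°) = 33.3.
q = γ·D_f = 16.4 × 2.81 = 46.084 kPa.
For the ½γBN_γ term take γ' = 18.2 − 9.81 = 8.39 kN/m³ (soil below base is submerged).
q·N_q = 46.084 × 33.296 = 1534.4 kPa
0.5·γ·B·N_γ·s_γ = 0.5 × 8.39 × 1.7 × 48 × 0.85 = 290.97 kPa
q_ult = 1534.4 + 290.97 = 1825.4 kPa.
q_net = 1825.4 − 46.084 = 1779.3 kPa.
q_all(net) = 1779.3 / 3 = 593.1 kPa.

q_all(net) ≈ 590 kPa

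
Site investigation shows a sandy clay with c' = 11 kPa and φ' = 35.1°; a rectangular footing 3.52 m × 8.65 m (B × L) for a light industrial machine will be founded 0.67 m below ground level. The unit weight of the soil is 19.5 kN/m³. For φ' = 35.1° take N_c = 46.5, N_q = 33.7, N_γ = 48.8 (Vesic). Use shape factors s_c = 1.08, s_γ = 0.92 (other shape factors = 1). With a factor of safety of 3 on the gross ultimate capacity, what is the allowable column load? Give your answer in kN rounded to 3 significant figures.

Overburden at base level: q = 19.5 × 0.67 = 13.065 kPa.
Cohesion term c·N_c·s_c = 11 × 46.5 × 1.08 = 552.42 kPa; surcharge term q·N_q = 13.065 × 33.7 = 440.29 kPa; self-weight term 0.5·γ·B·N_γ·s_γ = 0.5 × 19.5 × 3.52 × 48.8 × 0.92 = 1540.8 kPa.
q_ult = 552.42 + 440.29 + 1540.8 = 2533.5 kPa.
Gross allowable pressure q_all = 2533.5 / 3 = 844.51 kPa.
Footing area = 30.448 m², so allowable column load = 844.51 × 30.448 = 25714 kN.

P_all ≈ 25700 kN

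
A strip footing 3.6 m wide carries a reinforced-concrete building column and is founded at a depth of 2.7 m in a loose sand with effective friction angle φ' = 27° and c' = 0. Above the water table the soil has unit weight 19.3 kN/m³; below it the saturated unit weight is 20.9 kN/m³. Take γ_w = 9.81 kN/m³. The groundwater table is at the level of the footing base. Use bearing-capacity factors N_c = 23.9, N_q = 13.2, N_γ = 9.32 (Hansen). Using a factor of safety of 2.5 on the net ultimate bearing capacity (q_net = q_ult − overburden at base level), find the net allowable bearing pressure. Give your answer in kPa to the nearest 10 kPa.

Overburden at base level: q = 19.3 × 2.7 = 52.11 kPa.
Below the base the soil is submerged, so the ½γBN_γ term uses γ' = 20.9 − 9.81 = 11.09 kN/m³.
Surcharge term q·N_q = 52.11 × 13.2 = 687.85 kPa; self-weight term 0.5·γ·B·N_γ = 0.5 × 11.09 × 3.6 × 9.32 = 186.05 kPa.
q_ult = 687.85 + 186.05 = 873.9 kPa.
q_net = 873.9 − 52.11 = 821.79 kPa.
q_all(net) = 821.79 / 2.5 = 328.72 kPa.

q_all(net) ≈ 330 kPa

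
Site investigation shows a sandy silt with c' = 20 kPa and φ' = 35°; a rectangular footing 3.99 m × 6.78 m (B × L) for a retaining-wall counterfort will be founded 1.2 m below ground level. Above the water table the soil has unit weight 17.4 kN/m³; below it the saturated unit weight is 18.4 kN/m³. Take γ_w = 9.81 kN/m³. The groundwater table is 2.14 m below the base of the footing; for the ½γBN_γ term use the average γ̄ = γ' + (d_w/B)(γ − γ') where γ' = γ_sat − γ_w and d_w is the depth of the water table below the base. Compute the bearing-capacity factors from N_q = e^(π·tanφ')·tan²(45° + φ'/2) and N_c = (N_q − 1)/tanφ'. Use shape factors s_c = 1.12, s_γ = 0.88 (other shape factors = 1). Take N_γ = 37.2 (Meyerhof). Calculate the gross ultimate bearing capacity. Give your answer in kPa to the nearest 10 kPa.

q_ult ≈ 2600 kPa

tan35° = 0.7002, so N_q = e^(π×0.7002)·tan²(62.5°) = 9.023 × 3.69 = 33.3.
N_c = (33.3 − 1)/tan35° = 46.12.
Overburden at base level: q = 17.4 × 1.2 = 20.88 kPa.
The water table is 2.14 m below the base (< B = 3.99 m), so the ½γBN_γ term uses γ̄ = γ' + (d_w/B)(γ − γ') = 8.59 + (2.14/3.99)(17.4 − 8.59) = 13.315 kN/m³.
Cohesion term c·N_c·s_c = 20 × 46.124 × 1.12 = 1033.2 kPa; surcharge term q·N_q = 20.88 × 33.296 = 695.22 kPa; self-weight term 0.5·γ·B·N_γ·s_γ = 0.5 × 13.315 × 3.99 × 37.2 × 0.88 = 869.59 kPa.
q_ult = 1033.2 + 695.22 + 869.59 = 2598 kPa.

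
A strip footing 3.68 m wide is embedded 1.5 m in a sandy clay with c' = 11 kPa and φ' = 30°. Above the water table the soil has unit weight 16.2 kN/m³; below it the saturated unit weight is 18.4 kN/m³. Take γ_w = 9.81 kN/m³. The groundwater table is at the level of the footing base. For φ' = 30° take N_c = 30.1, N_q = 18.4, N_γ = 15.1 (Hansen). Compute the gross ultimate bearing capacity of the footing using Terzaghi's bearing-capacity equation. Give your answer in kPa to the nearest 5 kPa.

q_ult ≈ 1015 kPa

Overburden at base level: q = 16.2 × 1.5 = 24.3 kPa.
Below the base the soil is submerged, so the ½γBN_γ term uses γ' = 18.4 − 9.81 = 8.59 kN/m³.
Cohesion term c·N_c = 11 × 30.1 = 331.1 kPa; surcharge term q·N_q = 24.3 × 18.4 = 447.12 kPa; self-weight term 0.5·γ·B·N_γ = 0.5 × 8.59 × 3.68 × 15.1 = 238.66 kPa.
q_ult = 331.1 + 447.12 + 238.66 = 1016.9 kPa.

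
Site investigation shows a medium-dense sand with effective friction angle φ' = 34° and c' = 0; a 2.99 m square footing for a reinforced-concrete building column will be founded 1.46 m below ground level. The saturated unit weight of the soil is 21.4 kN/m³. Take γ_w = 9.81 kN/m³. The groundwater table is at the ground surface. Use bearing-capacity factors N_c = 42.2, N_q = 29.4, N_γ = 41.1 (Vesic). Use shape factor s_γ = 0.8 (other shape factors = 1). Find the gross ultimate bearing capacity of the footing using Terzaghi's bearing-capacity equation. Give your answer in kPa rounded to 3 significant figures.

With the water table at the surface the whole profile is submerged: γ' = 21.4 − 9.81 = 11.59 kN/m³, so q = γ'·D_f = 16.921 kPa; the same γ' applies in the ½γBN_γ term.
q_ult = q·N_q + 0.5·γ·B·N_γ·s_γ
     = 16.921 × 29.4 + 0.5 × 11.59 × 2.99 × 41.1 × 0.8
     = 497.49 + 569.71 = 1067.2 kPa.

q_ult ≈ 1070 kPa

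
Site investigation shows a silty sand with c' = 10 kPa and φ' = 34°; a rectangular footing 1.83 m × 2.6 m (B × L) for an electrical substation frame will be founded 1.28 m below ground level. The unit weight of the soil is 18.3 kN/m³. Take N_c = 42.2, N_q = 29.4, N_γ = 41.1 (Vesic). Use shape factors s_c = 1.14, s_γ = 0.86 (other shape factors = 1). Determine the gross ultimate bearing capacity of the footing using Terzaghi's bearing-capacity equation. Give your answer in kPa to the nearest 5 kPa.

q = γ·D_f = 18.3 × 1.28 = 23.424 kPa.
c·N_c·s_c = 10 × 42.2 × 1.14 = 481.08 kPa
q·N_q = 23.424 × 29.4 = 688.67 kPa
0.5·γ·B·N_γ·s_γ = 0.5 × 18.3 × 1.83 × 41.1 × 0.86 = 591.85 kPa
q_ult = 481.08 + 688.67 + 591.85 = 1761.6 kPa.

q_ult ≈ 1760 kPa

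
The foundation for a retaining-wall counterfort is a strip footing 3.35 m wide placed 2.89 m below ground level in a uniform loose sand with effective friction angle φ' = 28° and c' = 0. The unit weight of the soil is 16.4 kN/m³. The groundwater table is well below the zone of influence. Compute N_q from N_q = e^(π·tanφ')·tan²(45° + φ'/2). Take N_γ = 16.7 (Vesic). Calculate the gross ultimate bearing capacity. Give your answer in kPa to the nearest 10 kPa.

tan28° = 0.5317, so N_q = e^(π×0.5317)·tan²(59°) = 5.314 × 2.77 = 14.72.
Overburden at base level: q = 16.4 × 2.89 = 47.396 kPa.
Surcharge term q·N_q = 47.396 × 14.72 = 697.66 kPa; self-weight term 0.5·γ·B·N_γ = 0.5 × 16.4 × 3.35 × 16.7 = 458.75 kPa.
q_ult = 697.66 + 458.75 = 1156.4 kPa.

q_ult ≈ 1160 kPa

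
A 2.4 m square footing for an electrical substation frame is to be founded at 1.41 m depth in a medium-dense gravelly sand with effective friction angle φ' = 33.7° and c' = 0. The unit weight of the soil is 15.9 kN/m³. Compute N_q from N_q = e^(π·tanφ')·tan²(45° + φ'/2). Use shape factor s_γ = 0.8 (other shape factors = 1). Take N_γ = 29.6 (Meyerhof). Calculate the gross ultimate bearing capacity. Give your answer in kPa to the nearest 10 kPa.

q_ult ≈ 1090 kPa

tan33.7° = 0.6669, so N_q = e^(π×0.6669)·tan²(61.85°) = 8.127 × 3.493 = 28.39.
Effective surcharge at the founding depth q = γ·D_f = 15.9 × 1.41 = 22.419 kPa.
q_ult = q·N_q + 0.5·γ·B·N_γ·s_γ
     = 22.419 × 28.386 + 0.5 × 15.9 × 2.4 × 29.6 × 0.8
     = 636.38 + 451.81 = 1088.2 kPa.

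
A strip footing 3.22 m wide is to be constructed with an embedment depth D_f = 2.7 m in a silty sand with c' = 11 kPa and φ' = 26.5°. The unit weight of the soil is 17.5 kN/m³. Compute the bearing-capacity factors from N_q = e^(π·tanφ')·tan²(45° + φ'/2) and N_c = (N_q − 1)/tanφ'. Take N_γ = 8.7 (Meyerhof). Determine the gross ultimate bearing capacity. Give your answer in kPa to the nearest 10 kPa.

q_ult ≈ 1090 kPa

tan26.5° = 0.4986, so N_q = e^(π×0.4986)·tan²(58.25°) = 4.789 × 2.611 = 12.51.
N_c = (12.51 − 1)/tan26.5° = 23.08.
q = γ·D_f = 17.5 × 2.7 = 47.25 kPa.
c·N_c = 11 × 23.078 = 253.86 kPa
q·N_q = 47.25 × 12.506 = 590.92 kPa
0.5·γ·B·N_γ = 0.5 × 17.5 × 3.22 × 8.7 = 245.12 kPa
q_ult = 253.86 + 590.92 + 245.12 = 1089.9 kPa.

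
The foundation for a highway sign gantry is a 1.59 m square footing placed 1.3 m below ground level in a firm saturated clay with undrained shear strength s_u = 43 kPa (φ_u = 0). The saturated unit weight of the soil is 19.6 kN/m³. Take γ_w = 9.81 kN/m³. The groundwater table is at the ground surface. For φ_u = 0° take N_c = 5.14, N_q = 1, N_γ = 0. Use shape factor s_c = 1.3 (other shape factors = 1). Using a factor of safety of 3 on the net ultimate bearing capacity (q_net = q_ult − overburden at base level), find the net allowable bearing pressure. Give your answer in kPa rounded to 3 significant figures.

Water table at ground surface, so effective unit weight γ' = 19.6 − 9.81 = 9.79 kN/m³ is used throughout; overburden q = 9.79 × 1.3 = 12.727 kPa.
Cohesion term c·N_c·s_c = 43 × 5.14 × 1.3 = 287.33 kPa; surcharge term q·N_q = 12.727 × 1 = 12.727 kPa.
q_ult = 287.33 + 12.727 = 300.05 kPa.
q_net = 300.05 − 12.727 = 287.33 kPa.
q_all(net) = 287.33 / 3 = 95.775 kPa.

q_all(net) ≈ 95.8 kPa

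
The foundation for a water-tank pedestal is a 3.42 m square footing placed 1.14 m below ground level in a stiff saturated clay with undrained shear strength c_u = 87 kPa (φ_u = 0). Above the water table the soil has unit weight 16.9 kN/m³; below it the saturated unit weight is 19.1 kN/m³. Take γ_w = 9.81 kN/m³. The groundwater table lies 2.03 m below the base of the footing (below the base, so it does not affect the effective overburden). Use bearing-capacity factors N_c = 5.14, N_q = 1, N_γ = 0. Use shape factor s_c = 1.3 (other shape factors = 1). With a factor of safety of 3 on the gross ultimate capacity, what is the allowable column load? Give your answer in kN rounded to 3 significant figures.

P_all ≈ 2340 kN

Effective surcharge at the founding depth q = γ·D_f = 16.9 × 1.14 = 19.266 kPa.
q_ult = c·N_c·s_c + q·N_q
     = 87 × 5.14 × 1.3 + 19.266 × 1
     = 581.33 + 19.266 = 600.6 kPa.
Gross allowable pressure q_all = 600.6 / 3 = 200.2 kPa.
Footing area = 11.6964 m², so allowable column load = 200.2 × 11.6964 = 2341.6 kN.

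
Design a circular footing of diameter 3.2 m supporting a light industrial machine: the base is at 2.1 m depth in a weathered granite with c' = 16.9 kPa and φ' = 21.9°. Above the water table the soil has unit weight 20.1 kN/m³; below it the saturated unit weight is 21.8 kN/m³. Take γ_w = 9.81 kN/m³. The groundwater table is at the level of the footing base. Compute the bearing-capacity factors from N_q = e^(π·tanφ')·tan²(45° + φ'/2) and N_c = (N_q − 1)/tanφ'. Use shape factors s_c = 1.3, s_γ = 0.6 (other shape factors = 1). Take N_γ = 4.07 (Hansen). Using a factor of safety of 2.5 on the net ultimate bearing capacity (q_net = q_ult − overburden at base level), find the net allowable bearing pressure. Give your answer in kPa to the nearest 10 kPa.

N_q = e^(π·tan21.9°)·tan²(55.95°) = 7.74; N_c = (N_q − 1)/tanφ' = 16.77.
Overburden at base level: q = 20.1 × 2.1 = 42.21 kPa.
Below the base the soil is submerged, so the ½γBN_γ term uses γ' = 21.8 − 9.81 = 11.99 kN/m³.
Cohesion term c·N_c·s_c = 16.9 × 16.772 × 1.3 = 368.48 kPa; surcharge term q·N_q = 42.21 × 7.7422 = 326.8 kPa; self-weight term 0.5·γ·B·N_γ·s_γ = 0.5 × 11.99 × 3.2 × 4.07 × 0.6 = 46.847 kPa.
q_ult = 368.48 + 326.8 + 46.847 = 742.12 kPa.
q_net = 742.12 − 42.21 = 699.91 kPa.
q_all(net) = 699.91 / 2.5 = 279.97 kPa.

q_all(net) ≈ 280 kPa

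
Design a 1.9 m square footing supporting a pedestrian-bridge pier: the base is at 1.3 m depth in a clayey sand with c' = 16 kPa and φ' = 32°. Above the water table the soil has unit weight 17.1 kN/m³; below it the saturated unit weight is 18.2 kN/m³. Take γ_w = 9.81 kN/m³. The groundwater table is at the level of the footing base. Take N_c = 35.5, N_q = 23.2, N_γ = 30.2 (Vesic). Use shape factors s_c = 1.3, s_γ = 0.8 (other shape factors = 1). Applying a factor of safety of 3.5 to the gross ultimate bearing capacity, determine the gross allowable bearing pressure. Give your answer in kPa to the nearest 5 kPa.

Overburden at base level: q = 17.1 × 1.3 = 22.23 kPa.
Below the base the soil is submerged, so the ½γBN_γ term uses γ' = 18.2 − 9.81 = 8.39 kN/m³.
Cohesion term c·N_c·s_c = 16 × 35.5 × 1.3 = 738.4 kPa; surcharge term q·N_q = 22.23 × 23.2 = 515.74 kPa; self-weight term 0.5·γ·B·N_γ·s_γ = 0.5 × 8.39 × 1.9 × 30.2 × 0.8 = 192.57 kPa.
q_ult = 738.4 + 515.74 + 192.57 = 1446.7 kPa.
q_all = q_ult / FS = 1446.7 / 3.5 = 413.34 kPa.

q_all ≈ 415 kPa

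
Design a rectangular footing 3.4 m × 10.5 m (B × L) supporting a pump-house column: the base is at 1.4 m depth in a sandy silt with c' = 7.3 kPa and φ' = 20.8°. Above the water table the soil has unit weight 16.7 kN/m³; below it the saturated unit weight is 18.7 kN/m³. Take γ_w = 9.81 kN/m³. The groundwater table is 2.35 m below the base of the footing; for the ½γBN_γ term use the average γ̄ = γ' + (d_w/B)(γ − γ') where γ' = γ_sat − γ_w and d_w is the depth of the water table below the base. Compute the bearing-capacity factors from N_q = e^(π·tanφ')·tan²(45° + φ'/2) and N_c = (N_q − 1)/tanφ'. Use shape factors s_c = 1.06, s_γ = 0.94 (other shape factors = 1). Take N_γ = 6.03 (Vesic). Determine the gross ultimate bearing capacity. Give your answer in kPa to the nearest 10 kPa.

q_ult ≈ 420 kPa

tan20.8° = 0.3799, so N_q = e^(π×0.3799)·tan²(55.4°) = 3.298 × 2.101 = 6.93.
N_c = (6.93 − 1)/tan20.8° = 15.61.
Overburden at base level: q = 16.7 × 1.4 = 23.38 kPa.
The water table is 2.35 m below the base (< B = 3.4 m), so the ½γBN_γ term uses γ̄ = γ' + (d_w/B)(γ − γ') = 8.89 + (2.35/3.4)(16.7 − 8.89) = 14.288 kN/m³.
Cohesion term c·N_c·s_c = 7.3 × 15.612 × 1.06 = 120.81 kPa; surcharge term q·N_q = 23.38 × 6.9305 = 162.03 kPa; self-weight term 0.5·γ·B·N_γ·s_γ = 0.5 × 14.288 × 3.4 × 6.03 × 0.94 = 137.68 kPa.
q_ult = 120.81 + 162.03 + 137.68 = 420.52 kPa.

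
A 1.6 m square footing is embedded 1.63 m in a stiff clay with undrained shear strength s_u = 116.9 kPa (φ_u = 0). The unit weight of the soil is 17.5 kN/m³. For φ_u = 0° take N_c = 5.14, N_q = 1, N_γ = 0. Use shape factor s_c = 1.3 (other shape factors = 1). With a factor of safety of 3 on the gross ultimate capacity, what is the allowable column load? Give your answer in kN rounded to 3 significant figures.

P_all ≈ 691 kN

Effective surcharge at the founding depth q = γ·D_f = 17.5 × 1.63 = 28.525 kPa.
q_ult = c·N_c·s_c + q·N_q
     = 116.9 × 5.14 × 1.3 + 28.525 × 1
     = 781.13 + 28.525 = 809.65 kPa.
Gross allowable pressure q_all = 809.65 / 3 = 269.88 kPa.
Footing area = 2.56 m², so allowable column load = 269.88 × 2.56 = 690.9 kN.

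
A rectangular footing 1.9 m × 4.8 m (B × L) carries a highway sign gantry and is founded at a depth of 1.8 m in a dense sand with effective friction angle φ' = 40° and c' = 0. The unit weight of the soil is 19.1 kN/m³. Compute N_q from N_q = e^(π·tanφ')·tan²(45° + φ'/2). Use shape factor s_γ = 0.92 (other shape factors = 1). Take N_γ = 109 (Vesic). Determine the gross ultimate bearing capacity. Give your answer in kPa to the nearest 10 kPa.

q_ult ≈ 4030 kPa

tan40° = 0.8391, so N_q = e^(π×0.8391)·tan²(65°) = 13.959 × 4.599 = 64.2.
q = γ·D_f = 19.1 × 1.8 = 34.38 kPa.
q·N_q = 34.38 × 64.195 = 2207 kPa
0.5·γ·B·N_γ·s_γ = 0.5 × 19.1 × 1.9 × 109 × 0.92 = 1819.6 kPa
q_ult = 2207 + 1819.6 = 4026.6 kPa.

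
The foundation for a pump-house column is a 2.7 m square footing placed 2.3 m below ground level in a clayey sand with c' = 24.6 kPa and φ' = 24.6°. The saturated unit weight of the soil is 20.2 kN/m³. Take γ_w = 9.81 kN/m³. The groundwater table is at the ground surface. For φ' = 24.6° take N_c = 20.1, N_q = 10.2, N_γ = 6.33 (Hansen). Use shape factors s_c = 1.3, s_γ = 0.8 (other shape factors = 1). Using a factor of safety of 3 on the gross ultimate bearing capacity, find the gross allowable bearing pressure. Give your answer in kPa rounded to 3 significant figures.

With the water table at the surface the whole profile is submerged: γ' = 20.2 − 9.81 = 10.39 kN/m³, so q = γ'·D_f = 23.897 kPa; the same γ' applies in the ½γBN_γ term.
q_ult = c·N_c·s_c + q·N_q + 0.5·γ·B·N_γ·s_γ
     = 24.6 × 20.1 × 1.3 + 23.897 × 10.2 + 0.5 × 10.39 × 2.7 × 6.33 × 0.8
     = 642.8 + 243.75 + 71.03 = 957.58 kPa.
q_all = 957.58 / 3 = 319.19 kPa.

q_all ≈ 319 kPa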